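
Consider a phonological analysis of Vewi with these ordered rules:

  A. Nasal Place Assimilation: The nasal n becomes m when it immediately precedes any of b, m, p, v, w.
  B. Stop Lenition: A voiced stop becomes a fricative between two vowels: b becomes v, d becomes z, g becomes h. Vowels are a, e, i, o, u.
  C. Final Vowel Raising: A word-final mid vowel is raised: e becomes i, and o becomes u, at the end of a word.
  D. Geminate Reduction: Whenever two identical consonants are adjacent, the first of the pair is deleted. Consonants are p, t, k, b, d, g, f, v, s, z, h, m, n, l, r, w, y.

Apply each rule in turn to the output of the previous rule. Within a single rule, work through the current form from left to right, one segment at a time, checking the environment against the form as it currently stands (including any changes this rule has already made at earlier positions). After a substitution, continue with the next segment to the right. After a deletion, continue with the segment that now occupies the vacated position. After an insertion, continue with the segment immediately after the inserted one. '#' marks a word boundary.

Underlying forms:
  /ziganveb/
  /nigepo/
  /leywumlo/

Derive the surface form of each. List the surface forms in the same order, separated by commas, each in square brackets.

/ziganveb/:
  A Nasal Place Assimilation: [ziganveb] → [zigamveb]
  B Stop Lenition: [zigamveb] → [zihamveb]
  C Final Vowel Raising: no change — [zihamveb]
  D Geminate Reduction: no change — [zihamveb]
/nigepo/:
  A Nasal Place Assimilation: no change — [nigepo]
  B Stop Lenition: [nigepo] → [nihepo]
  C Final Vowel Raising: [nihepo] → [nihepu]
  D Geminate Reduction: no change — [nihepu]
/leywumlo/:
  A Nasal Place Assimilation: no change — [leywumlo]
  B Stop Lenition: no change — [leywumlo]
  C Final Vowel Raising: [leywumlo] → [leywumlu]
  D Geminate Reduction: no change — [leywumlu]

[zihamveb], [nihepu], [leywumlu]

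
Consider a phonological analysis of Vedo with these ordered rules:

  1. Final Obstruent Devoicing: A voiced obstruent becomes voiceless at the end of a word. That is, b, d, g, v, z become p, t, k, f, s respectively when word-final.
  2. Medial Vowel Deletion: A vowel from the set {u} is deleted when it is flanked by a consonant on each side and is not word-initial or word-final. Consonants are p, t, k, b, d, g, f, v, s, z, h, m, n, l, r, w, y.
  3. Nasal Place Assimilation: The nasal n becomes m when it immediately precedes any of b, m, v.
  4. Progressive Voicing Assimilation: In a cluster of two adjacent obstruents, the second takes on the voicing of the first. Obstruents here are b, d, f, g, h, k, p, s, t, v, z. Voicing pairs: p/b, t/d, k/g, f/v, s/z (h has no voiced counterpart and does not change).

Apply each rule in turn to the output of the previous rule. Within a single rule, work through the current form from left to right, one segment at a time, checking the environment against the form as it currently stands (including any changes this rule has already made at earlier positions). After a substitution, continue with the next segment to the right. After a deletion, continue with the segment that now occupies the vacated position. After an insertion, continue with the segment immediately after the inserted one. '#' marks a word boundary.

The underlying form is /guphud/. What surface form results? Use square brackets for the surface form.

1 Final Obstruent Devoicing: [guphud] → [guphut]
2 Medial Vowel Deletion: [guphut] → [gpht]
3 Nasal Place Assimilation: no change — [gpht]
4 Progressive Voicing Assimilation: [gpht] → [gbht]

[gbht]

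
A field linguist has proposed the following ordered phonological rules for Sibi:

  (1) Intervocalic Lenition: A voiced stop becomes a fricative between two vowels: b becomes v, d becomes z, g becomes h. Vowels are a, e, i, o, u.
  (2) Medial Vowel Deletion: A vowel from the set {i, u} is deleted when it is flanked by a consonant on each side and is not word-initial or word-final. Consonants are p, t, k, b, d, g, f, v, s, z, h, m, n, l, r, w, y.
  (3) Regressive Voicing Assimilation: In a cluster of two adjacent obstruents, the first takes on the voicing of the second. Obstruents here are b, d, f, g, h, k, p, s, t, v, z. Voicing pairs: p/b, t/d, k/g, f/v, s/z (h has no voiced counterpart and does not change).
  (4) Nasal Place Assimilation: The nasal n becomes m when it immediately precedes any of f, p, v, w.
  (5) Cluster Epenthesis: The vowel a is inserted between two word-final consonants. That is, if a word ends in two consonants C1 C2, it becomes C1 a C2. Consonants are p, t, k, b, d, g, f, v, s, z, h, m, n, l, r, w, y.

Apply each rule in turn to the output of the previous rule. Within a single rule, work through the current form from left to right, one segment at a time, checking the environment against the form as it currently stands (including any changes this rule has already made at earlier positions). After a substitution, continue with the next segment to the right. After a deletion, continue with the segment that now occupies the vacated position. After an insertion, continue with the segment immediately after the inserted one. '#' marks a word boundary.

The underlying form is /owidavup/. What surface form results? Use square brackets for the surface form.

(1) Intervocalic Lenition: [owidavup] → [owizavup]
(2) Medial Vowel Deletion: [owizavup] → [owzavp]
(3) Regressive Voicing Assimilation: [owzavp] → [owzafp]
(4) Nasal Place Assimilation: no change — [owzafp]
(5) Cluster Epenthesis: [owzafp] → [owzafap]

[owzafap]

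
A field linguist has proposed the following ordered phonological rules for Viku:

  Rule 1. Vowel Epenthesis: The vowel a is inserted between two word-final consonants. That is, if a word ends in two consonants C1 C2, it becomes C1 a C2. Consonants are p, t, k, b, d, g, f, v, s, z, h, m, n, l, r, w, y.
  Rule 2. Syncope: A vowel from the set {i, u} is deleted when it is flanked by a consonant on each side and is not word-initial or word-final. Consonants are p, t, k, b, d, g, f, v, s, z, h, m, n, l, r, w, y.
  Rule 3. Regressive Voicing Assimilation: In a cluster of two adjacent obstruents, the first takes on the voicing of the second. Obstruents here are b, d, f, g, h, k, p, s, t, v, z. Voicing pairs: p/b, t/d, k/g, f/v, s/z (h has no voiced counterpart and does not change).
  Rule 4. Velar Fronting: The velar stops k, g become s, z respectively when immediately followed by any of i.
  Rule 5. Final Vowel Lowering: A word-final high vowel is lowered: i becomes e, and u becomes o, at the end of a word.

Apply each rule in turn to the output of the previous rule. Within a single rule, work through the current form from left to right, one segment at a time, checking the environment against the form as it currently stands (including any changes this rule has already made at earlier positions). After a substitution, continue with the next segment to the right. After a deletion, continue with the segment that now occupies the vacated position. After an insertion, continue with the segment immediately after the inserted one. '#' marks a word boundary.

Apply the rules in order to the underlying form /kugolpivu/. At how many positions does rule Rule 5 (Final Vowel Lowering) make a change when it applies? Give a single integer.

Rule 1 Vowel Epenthesis: no change — [kugolpivu]
Rule 2 Syncope: [kugolpivu] → [kgolpvu]
Rule 3 Regressive Voicing Assimilation: [kgolpvu] → [ggolbvu]
Rule 4 Velar Fronting: no change — [ggolbvu]
Rule 5 Final Vowel Lowering: [ggolbvu] → [ggolbvo]
Rule Rule 5 changed 1 position(s).

1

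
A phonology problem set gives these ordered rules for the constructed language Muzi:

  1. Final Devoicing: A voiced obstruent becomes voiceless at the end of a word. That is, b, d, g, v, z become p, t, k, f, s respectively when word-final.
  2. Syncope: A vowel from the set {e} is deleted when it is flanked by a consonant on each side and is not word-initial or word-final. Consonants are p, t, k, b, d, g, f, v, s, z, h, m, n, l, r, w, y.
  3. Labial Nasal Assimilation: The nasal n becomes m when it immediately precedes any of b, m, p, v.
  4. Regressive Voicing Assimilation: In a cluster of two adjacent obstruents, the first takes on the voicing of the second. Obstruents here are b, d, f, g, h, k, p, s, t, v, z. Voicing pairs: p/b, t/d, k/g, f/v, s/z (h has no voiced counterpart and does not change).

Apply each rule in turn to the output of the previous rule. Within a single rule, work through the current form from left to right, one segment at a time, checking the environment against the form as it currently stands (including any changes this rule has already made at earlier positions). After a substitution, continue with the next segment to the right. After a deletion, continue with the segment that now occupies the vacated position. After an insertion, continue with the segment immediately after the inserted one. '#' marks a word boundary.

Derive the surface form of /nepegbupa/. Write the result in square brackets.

[mbgbupa]

1 Final Devoicing: no change — [nepegbupa]
2 Syncope: [nepegbupa] → [npgbupa]
3 Labial Nasal Assimilation: [npgbupa] → [mpgbupa]
4 Regressive Voicing Assimilation: [mpgbupa] → [mbgbupa]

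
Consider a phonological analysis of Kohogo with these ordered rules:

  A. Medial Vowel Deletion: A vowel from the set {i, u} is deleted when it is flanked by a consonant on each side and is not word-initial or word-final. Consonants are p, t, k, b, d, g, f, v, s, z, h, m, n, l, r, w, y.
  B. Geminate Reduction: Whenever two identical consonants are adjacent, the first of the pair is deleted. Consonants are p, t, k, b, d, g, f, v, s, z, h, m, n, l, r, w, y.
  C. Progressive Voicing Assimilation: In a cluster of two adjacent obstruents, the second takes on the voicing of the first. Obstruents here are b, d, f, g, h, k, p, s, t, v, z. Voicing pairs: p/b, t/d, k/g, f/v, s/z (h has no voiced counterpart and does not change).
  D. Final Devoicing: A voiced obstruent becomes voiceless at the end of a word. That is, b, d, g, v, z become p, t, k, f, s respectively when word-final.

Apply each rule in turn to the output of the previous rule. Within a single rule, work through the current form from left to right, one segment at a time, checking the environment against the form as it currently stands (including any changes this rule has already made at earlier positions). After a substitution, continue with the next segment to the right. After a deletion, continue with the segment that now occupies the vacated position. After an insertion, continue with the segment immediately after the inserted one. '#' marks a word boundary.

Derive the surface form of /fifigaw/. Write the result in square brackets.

[fkaw]

A Medial Vowel Deletion: [fifigaw] → [ffgaw]
B Geminate Reduction: [ffgaw] → [fgaw]
C Progressive Voicing Assimilation: [fgaw] → [fkaw]
D Final Devoicing: no change — [fkaw]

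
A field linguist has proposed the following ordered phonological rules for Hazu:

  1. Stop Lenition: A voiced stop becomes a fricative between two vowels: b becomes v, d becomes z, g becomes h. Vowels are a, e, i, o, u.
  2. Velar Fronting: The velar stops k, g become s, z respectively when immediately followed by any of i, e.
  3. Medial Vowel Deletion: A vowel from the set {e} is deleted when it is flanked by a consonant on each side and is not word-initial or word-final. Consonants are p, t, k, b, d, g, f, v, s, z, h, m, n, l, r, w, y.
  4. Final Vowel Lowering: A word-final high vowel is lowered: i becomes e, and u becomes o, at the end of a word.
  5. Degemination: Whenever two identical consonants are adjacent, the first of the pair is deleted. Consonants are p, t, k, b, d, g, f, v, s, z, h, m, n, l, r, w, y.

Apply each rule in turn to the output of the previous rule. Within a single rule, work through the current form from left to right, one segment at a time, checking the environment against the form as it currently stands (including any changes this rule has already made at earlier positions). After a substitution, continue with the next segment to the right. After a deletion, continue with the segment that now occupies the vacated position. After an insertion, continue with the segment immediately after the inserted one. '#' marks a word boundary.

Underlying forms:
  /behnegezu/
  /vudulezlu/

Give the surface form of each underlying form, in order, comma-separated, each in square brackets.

/behnegezu/:
  1 Stop Lenition: [behnegezu] → [behnehezu]
  2 Velar Fronting: no change — [behnehezu]
  3 Medial Vowel Deletion: [behnehezu] → [bhnhzu]
  4 Final Vowel Lowering: [bhnhzu] → [bhnhzo]
  5 Degemination: no change — [bhnhzo]
/vudulezlu/:
  1 Stop Lenition: [vudulezlu] → [vuzulezlu]
  2 Velar Fronting: no change — [vuzulezlu]
  3 Medial Vowel Deletion: [vuzulezlu] → [vuzulzlu]
  4 Final Vowel Lowering: [vuzulzlu] → [vuzulzlo]
  5 Degemination: no change — [vuzulzlo]

[bhnhzo], [vuzulzlo]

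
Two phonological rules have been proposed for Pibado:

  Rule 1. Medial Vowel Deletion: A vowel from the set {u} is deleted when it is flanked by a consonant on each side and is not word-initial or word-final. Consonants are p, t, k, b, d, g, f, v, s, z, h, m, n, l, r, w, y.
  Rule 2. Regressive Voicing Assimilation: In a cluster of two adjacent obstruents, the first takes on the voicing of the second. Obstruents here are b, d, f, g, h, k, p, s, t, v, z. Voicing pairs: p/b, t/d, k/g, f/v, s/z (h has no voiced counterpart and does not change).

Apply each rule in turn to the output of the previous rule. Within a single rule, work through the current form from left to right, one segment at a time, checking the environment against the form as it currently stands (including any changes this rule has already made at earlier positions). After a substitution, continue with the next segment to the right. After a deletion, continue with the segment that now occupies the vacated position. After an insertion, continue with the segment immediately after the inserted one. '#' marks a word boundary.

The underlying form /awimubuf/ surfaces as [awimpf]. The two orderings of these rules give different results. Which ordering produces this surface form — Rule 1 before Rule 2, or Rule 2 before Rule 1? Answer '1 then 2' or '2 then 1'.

Order 1 then 2:
  1 Medial Vowel Deletion: [awimubuf] → [awimbf]
  2 Regressive Voicing Assimilation: [awimbf] → [awimpf]
  result: [awimpf]
Order 2 then 1:
  2 Regressive Voicing Assimilation: no change — [awimubuf]
  1 Medial Vowel Deletion: [awimubuf] → [awimbf]
  result: [awimbf]

1 then 2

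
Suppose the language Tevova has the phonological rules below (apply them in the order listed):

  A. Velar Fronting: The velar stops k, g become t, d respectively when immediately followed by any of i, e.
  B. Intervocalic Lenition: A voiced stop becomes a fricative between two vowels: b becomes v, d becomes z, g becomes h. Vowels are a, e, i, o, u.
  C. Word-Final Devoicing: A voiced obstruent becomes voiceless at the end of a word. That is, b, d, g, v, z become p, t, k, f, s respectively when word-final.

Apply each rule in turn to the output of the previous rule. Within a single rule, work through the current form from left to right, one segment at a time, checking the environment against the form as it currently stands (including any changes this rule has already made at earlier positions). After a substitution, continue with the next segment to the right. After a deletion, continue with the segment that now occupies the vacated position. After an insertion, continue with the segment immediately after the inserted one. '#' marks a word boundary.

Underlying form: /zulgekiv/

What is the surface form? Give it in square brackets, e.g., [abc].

[zuldetif]

A Velar Fronting: [zulgekiv] → [zuldetiv]
B Intervocalic Lenition: no change — [zuldetiv]
C Word-Final Devoicing: [zuldetiv] → [zuldetif]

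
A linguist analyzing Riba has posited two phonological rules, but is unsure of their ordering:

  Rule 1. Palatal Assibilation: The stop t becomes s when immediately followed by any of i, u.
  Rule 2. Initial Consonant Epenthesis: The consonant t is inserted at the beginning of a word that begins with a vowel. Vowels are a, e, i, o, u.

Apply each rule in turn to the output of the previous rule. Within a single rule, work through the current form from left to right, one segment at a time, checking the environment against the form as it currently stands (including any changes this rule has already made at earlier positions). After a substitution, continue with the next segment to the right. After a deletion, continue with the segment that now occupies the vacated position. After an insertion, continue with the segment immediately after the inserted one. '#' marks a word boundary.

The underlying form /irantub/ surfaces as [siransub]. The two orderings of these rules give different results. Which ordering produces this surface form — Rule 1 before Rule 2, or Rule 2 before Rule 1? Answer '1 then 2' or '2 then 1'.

Order 1 then 2:
  1 Palatal Assibilation: [irantub] → [iransub]
  2 Initial Consonant Epenthesis: [iransub] → [tiransub]
  result: [tiransub]
Order 2 then 1:
  2 Initial Consonant Epenthesis: [irantub] → [tirantub]
  1 Palatal Assibilation: [tirantub] → [siransub]
  result: [siransub]

2 then 1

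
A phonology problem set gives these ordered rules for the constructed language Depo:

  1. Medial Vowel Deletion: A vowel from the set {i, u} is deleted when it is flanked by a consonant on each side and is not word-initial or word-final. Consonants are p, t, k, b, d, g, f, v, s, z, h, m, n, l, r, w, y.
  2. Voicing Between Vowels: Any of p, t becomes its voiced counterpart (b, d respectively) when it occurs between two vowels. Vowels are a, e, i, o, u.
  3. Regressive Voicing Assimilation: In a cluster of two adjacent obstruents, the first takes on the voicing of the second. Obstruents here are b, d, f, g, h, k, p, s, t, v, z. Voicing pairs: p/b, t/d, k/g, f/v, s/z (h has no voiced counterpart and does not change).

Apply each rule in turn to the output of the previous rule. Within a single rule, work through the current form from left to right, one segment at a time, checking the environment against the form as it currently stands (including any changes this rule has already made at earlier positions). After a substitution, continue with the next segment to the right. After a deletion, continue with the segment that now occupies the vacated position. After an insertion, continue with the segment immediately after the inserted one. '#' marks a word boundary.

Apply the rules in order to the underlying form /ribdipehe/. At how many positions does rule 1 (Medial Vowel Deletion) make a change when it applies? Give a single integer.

2

1 Medial Vowel Deletion: [ribdipehe] → [rbdpehe]
2 Voicing Between Vowels: no change — [rbdpehe]
3 Regressive Voicing Assimilation: [rbdpehe] → [rbtpehe]
Rule 1 changed 2 position(s).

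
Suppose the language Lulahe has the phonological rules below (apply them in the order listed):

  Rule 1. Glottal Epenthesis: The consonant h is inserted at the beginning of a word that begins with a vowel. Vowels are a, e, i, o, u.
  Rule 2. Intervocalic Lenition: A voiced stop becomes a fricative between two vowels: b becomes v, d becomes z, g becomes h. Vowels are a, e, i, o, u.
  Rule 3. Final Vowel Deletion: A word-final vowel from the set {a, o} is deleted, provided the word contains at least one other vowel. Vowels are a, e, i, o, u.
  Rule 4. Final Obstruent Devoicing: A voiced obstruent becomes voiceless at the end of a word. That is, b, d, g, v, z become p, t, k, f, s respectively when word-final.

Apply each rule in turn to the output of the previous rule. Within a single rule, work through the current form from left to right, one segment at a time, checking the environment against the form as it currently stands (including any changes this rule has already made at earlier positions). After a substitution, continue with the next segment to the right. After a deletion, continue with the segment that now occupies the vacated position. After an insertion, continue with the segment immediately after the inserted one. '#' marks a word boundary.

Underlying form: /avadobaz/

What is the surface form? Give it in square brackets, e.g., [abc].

Rule 1 Glottal Epenthesis: [avadobaz] → [havadobaz]
Rule 2 Intervocalic Lenition: [havadobaz] → [havazovaz]
Rule 3 Final Vowel Deletion: no change — [havazovaz]
Rule 4 Final Obstruent Devoicing: [havazovaz] → [havazovas]

[havazovas]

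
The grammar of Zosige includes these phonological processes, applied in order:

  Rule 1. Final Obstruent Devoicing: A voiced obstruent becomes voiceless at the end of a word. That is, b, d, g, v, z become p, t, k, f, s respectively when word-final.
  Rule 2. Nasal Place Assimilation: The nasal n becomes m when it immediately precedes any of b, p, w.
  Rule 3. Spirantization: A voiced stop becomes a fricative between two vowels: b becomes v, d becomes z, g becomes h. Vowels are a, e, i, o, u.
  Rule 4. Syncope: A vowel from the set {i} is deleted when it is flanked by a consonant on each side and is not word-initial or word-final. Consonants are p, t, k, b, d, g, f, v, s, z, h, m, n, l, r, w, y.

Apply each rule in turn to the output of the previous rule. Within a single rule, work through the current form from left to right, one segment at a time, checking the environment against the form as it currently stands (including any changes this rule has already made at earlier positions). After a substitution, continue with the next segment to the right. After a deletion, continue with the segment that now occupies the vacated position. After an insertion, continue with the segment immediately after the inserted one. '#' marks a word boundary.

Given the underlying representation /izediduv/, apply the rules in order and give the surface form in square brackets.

[izezzuf]

Rule 1 Final Obstruent Devoicing: [izediduv] → [izediduf]
Rule 2 Nasal Place Assimilation: no change — [izediduf]
Rule 3 Spirantization: [izediduf] → [izezizuf]
Rule 4 Syncope: [izezizuf] → [izezzuf]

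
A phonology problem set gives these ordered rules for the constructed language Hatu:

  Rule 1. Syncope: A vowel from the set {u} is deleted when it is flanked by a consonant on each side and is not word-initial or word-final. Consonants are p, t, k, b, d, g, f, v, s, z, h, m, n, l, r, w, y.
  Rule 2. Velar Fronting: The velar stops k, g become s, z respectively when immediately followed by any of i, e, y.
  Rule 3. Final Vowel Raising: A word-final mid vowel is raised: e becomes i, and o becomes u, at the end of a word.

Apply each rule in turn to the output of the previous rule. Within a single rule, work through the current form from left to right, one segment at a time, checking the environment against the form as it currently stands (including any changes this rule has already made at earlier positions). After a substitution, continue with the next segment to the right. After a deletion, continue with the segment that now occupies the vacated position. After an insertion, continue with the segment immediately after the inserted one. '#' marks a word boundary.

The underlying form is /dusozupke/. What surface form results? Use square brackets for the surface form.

[dsozpsi]

Rule 1 Syncope: [dusozupke] → [dsozpke]
Rule 2 Velar Fronting: [dsozpke] → [dsozpse]
Rule 3 Final Vowel Raising: [dsozpse] → [dsozpsi]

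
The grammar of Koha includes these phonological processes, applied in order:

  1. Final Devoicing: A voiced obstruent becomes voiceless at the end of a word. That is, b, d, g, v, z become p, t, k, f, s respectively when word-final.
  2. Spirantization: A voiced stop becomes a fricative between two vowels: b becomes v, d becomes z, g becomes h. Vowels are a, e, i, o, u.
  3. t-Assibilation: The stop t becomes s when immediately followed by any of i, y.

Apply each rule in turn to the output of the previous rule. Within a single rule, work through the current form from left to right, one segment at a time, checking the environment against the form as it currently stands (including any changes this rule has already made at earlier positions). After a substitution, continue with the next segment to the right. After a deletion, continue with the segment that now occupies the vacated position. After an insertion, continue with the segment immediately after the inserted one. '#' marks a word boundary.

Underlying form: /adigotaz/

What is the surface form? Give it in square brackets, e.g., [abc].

1 Final Devoicing: [adigotaz] → [adigotas]
2 Spirantization: [adigotas] → [azihotas]
3 t-Assibilation: no change — [azihotas]

[azihotas]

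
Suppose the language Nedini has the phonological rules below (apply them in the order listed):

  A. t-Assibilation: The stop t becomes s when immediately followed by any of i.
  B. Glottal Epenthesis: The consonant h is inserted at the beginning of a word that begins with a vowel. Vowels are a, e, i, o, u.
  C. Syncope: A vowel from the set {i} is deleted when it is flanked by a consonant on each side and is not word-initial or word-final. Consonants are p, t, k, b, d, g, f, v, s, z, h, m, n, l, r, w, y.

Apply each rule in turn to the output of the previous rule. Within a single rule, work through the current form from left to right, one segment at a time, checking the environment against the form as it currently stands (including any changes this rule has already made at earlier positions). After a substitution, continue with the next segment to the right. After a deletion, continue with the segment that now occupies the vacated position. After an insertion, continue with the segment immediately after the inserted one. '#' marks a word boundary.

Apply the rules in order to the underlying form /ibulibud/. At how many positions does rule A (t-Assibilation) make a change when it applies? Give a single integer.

0

A t-Assibilation: no change — [ibulibud]
B Glottal Epenthesis: [ibulibud] → [hibulibud]
C Syncope: [hibulibud] → [hbulbud]
Rule A changed 0 position(s).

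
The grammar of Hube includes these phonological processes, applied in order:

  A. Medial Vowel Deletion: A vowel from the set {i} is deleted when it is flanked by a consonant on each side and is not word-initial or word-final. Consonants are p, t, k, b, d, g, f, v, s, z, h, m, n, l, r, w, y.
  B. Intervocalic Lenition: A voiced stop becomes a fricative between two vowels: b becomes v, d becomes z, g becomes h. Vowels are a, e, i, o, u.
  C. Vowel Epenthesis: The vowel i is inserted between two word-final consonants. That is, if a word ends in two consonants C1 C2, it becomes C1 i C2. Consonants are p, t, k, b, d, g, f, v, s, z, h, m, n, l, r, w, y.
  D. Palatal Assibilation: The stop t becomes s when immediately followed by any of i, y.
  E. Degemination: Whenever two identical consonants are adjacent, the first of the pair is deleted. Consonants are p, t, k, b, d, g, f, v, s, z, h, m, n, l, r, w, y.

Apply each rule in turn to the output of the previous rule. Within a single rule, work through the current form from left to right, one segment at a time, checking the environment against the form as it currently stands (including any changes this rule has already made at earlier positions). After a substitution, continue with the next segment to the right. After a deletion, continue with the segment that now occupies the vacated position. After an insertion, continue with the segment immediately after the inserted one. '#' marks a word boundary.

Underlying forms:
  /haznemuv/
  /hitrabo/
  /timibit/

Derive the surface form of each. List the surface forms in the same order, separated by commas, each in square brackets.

/haznemuv/:
  A Medial Vowel Deletion: no change — [haznemuv]
  B Intervocalic Lenition: no change — [haznemuv]
  C Vowel Epenthesis: no change — [haznemuv]
  D Palatal Assibilation: no change — [haznemuv]
  E Degemination: no change — [haznemuv]
/hitrabo/:
  A Medial Vowel Deletion: [hitrabo] → [htrabo]
  B Intervocalic Lenition: [htrabo] → [htravo]
  C Vowel Epenthesis: no change — [htravo]
  D Palatal Assibilation: no change — [htravo]
  E Degemination: no change — [htravo]
/timibit/:
  A Medial Vowel Deletion: [timibit] → [tmbt]
  B Intervocalic Lenition: no change — [tmbt]
  C Vowel Epenthesis: [tmbt] → [tmbit]
  D Palatal Assibilation: no change — [tmbit]
  E Degemination: no change — [tmbit]

[haznemuv], [htravo], [tmbit]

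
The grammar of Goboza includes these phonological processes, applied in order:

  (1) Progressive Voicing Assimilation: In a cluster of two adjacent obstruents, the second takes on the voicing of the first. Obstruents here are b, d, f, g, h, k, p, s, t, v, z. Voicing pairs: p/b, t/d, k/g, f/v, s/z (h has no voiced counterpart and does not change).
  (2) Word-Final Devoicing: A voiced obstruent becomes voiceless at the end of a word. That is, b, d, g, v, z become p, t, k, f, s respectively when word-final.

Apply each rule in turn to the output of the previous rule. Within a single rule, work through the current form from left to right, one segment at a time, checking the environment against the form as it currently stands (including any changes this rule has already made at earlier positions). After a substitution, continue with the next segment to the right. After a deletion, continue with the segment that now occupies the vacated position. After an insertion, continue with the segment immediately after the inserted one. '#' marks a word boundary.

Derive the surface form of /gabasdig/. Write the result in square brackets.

(1) Progressive Voicing Assimilation: [gabasdig] → [gabastig]
(2) Word-Final Devoicing: [gabastig] → [gabastik]

[gabastik]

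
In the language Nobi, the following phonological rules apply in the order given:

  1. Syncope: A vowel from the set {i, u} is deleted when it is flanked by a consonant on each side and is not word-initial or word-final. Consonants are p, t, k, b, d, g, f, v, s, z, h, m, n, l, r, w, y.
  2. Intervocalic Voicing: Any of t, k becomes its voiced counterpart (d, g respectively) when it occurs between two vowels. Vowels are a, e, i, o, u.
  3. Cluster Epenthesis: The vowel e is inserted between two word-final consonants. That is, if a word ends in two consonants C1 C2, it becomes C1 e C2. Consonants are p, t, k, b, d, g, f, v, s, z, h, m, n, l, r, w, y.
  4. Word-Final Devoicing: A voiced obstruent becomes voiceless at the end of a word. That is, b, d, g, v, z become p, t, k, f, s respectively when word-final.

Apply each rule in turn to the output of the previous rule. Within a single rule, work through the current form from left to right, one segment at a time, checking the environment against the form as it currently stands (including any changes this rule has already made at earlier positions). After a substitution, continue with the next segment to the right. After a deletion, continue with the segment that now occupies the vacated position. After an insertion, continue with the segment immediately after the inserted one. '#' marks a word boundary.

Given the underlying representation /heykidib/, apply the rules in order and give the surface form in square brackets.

[heykdep]

1 Syncope: [heykidib] → [heykdb]
2 Intervocalic Voicing: no change — [heykdb]
3 Cluster Epenthesis: [heykdb] → [heykdeb]
4 Word-Final Devoicing: [heykdeb] → [heykdep]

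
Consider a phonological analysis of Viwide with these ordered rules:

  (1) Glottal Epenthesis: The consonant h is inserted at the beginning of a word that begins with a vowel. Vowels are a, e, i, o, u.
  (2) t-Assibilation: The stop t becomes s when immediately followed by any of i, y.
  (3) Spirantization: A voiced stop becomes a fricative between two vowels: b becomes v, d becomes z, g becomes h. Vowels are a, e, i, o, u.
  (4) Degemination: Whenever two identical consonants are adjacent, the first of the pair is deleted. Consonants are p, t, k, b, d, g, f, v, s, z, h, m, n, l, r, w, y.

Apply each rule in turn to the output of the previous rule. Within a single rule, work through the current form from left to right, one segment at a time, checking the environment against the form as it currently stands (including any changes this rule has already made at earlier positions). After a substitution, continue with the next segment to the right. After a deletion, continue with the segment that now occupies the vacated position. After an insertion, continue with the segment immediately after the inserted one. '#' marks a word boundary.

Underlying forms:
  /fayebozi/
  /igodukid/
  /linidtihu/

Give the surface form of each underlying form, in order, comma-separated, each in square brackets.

/fayebozi/:
  (1) Glottal Epenthesis: no change — [fayebozi]
  (2) t-Assibilation: no change — [fayebozi]
  (3) Spirantization: [fayebozi] → [fayevozi]
  (4) Degemination: no change — [fayevozi]
/igodukid/:
  (1) Glottal Epenthesis: [igodukid] → [higodukid]
  (2) t-Assibilation: no change — [higodukid]
  (3) Spirantization: [higodukid] → [hihozukid]
  (4) Degemination: no change — [hihozukid]
/linidtihu/:
  (1) Glottal Epenthesis: no change — [linidtihu]
  (2) t-Assibilation: [linidtihu] → [linidsihu]
  (3) Spirantization: no change — [linidsihu]
  (4) Degemination: no change — [linidsihu]

[fayevozi], [hihozukid], [linidsihu]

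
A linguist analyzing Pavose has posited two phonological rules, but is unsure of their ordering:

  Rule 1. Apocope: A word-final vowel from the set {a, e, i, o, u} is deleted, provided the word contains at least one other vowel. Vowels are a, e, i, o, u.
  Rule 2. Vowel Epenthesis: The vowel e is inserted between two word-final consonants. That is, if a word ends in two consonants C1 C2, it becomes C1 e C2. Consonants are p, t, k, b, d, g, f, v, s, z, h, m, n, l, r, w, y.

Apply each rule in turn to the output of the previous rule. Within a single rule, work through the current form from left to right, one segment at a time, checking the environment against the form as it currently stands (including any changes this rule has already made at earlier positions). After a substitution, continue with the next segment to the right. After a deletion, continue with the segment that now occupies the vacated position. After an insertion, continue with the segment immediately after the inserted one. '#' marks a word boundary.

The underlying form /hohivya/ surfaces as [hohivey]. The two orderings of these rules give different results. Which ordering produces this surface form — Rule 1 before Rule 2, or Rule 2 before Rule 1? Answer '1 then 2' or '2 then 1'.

Order 1 then 2:
  1 Apocope: [hohivya] → [hohivy]
  2 Vowel Epenthesis: [hohivy] → [hohivey]
  result: [hohivey]
Order 2 then 1:
  2 Vowel Epenthesis: no change — [hohivya]
  1 Apocope: [hohivya] → [hohivy]
  result: [hohivy]

1 then 2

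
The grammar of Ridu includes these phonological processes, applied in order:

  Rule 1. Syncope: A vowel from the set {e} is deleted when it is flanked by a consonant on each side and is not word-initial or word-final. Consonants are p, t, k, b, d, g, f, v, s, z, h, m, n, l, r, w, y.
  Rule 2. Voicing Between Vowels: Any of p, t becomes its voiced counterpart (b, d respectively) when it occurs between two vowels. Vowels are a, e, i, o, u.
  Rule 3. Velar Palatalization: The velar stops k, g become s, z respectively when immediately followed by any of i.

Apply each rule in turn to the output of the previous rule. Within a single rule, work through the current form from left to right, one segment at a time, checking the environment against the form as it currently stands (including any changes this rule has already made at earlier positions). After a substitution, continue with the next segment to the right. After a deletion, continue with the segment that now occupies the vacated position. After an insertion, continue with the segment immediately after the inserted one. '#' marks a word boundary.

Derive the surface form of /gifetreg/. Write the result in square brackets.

[ziftrg]

Rule 1 Syncope: [gifetreg] → [giftrg]
Rule 2 Voicing Between Vowels: no change — [giftrg]
Rule 3 Velar Palatalization: [giftrg] → [ziftrg]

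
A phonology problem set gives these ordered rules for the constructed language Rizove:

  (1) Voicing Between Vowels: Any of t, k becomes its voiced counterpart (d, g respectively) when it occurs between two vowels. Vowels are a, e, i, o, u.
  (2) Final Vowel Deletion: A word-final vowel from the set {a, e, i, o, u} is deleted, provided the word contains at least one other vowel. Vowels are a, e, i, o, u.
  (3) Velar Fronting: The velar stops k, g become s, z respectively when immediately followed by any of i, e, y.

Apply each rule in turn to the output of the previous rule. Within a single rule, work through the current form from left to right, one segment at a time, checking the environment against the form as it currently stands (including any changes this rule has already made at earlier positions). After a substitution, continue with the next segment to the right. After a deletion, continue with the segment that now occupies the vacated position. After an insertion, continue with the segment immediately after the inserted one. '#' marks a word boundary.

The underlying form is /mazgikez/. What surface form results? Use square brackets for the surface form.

[mazzizez]

(1) Voicing Between Vowels: [mazgikez] → [mazgigez]
(2) Final Vowel Deletion: no change — [mazgigez]
(3) Velar Fronting: [mazgigez] → [mazzizez]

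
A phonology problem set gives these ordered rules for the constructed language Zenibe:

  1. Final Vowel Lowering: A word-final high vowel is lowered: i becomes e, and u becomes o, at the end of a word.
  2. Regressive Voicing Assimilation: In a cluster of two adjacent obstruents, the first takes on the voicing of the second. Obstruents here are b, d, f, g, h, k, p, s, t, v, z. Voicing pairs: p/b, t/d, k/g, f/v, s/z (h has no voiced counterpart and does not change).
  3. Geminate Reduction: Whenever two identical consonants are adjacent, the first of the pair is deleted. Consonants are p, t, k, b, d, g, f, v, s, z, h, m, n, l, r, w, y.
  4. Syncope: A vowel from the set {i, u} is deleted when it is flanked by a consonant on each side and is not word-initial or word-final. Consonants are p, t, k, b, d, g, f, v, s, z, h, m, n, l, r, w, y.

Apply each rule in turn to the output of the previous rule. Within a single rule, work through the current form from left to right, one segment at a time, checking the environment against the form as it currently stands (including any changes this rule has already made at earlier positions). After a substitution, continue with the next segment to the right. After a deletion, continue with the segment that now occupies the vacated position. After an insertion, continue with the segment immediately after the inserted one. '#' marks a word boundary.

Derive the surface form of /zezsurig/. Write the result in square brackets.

1 Final Vowel Lowering: no change — [zezsurig]
2 Regressive Voicing Assimilation: [zezsurig] → [zessurig]
3 Geminate Reduction: [zessurig] → [zesurig]
4 Syncope: [zesurig] → [zesrg]

[zesrg]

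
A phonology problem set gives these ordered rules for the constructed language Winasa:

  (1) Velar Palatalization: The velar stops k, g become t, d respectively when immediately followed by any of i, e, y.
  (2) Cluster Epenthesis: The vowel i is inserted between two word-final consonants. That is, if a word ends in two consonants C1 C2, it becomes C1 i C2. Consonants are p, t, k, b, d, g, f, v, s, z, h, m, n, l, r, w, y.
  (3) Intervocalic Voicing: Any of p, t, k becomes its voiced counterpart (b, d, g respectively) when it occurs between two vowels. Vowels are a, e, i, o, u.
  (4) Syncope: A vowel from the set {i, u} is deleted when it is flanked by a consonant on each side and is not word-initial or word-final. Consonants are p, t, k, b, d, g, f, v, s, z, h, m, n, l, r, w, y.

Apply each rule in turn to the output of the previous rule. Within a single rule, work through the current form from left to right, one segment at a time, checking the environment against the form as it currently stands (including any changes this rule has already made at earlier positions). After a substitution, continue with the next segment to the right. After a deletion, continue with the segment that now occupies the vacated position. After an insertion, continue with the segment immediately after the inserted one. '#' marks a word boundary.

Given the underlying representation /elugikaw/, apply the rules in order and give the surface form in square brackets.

(1) Velar Palatalization: [elugikaw] → [eludikaw]
(2) Cluster Epenthesis: no change — [eludikaw]
(3) Intervocalic Voicing: [eludikaw] → [eludigaw]
(4) Syncope: [eludigaw] → [eldgaw]

[eldgaw]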